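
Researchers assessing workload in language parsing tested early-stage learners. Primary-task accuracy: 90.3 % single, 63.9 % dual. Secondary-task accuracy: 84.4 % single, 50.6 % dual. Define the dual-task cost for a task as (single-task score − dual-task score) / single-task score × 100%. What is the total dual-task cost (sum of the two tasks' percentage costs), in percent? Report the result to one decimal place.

69.3

Primary cost = (90.3 − 63.9) / 90.3 × 100% = 29.2359%.
Secondary cost = (84.4 − 50.6) / 84.4 × 100% = 40.0474%.
Total = 29.2359% + 40.0474% = 69.2833% ≈ 69.3%.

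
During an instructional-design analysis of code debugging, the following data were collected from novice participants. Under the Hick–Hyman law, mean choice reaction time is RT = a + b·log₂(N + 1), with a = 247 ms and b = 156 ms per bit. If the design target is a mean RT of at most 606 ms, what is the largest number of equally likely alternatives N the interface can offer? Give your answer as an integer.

Set 247 + 156·log₂(N + 1) ≤ 606.
log₂(N + 1) ≤ (606 − 247) / 156 = 2.3013.
N + 1 ≤ 2^2.3013 = 4.9290.
N ≤ 3.9290, so the largest integer N is 3.

3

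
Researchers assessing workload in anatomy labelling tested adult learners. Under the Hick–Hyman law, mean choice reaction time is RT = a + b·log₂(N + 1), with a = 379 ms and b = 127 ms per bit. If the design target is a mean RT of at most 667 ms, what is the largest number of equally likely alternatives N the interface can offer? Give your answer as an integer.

3

Set 379 + 127·log₂(N + 1) ≤ 667.
log₂(N + 1) ≤ (667 − 379) / 127 = 2.2677.
N + 1 ≤ 2^2.2677 = 4.8155.
N ≤ 3.8155, so the largest integer N is 3.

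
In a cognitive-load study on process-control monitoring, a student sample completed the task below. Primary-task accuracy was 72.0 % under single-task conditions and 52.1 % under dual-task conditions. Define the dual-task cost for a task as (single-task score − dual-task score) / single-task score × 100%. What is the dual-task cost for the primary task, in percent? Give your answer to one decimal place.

27.6

Cost = (72.0 − 52.1) / 72.0 × 100%
     = 19.9000 / 72.0 × 100% = 27.6389%.
≈ 27.6%.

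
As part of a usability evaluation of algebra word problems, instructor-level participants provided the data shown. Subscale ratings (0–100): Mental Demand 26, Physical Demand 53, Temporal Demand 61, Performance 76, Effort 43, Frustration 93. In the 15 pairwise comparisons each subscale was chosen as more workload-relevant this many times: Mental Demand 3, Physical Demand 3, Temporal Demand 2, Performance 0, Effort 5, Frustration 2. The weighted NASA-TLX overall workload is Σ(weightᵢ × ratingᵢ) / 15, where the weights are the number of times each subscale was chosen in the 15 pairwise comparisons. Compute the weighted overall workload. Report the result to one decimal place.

The tallies are the weights (they sum to 15).
Weighted sum = 3·26 + 3·53 + 2·61 + 0·76 + 5·43 + 2·93
            = 78 + 159 + 122 + 0 + 215 + 186 = 760.
Overall workload = 760 / 15 = 50.6667 ≈ 50.7.

50.7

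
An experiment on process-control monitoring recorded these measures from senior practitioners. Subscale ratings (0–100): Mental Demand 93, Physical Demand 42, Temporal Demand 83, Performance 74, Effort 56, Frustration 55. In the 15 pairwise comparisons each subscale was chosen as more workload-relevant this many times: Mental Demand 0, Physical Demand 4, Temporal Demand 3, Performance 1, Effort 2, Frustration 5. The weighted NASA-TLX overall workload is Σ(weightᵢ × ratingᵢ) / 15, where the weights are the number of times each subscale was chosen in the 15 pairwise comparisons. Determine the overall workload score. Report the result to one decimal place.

The tallies are the weights (they sum to 15).
Weighted sum = 0·93 + 4·42 + 3·83 + 1·74 + 2·56 + 5·55
            = 0 + 168 + 249 + 74 + 112 + 275 = 878.
Overall workload = 878 / 15 = 58.5333 ≈ 58.5.

58.5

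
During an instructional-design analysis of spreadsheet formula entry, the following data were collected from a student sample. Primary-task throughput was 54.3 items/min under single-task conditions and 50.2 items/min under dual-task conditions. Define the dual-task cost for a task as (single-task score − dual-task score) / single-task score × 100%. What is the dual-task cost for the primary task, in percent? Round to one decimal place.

7.6

Cost = (54.3 − 50.2) / 54.3 × 100%
     = 4.1000 / 54.3 × 100% = 7.5506%.
≈ 7.6%.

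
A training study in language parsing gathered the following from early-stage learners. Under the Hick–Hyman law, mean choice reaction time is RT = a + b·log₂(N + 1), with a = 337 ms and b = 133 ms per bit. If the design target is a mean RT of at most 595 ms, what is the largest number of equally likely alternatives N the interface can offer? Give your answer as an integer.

2

Set 337 + 133·log₂(N + 1) ≤ 595.
log₂(N + 1) ≤ (595 − 337) / 133 = 1.9398.
N + 1 ≤ 2^1.9398 = 3.8365.
N ≤ 2.8365, so the largest integer N is 2.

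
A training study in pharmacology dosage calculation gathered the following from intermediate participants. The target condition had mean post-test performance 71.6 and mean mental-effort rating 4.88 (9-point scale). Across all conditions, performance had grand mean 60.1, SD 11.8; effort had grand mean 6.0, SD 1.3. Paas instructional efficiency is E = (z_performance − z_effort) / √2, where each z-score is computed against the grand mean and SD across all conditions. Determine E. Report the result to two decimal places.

z_performance = (71.6 − 60.1) / 11.8 = 11.5000 / 11.8 = 0.9746.
z_effort = (4.88 − 6.0) / 1.3 = -1.1200 / 1.3 = -0.8615.
z_P − z_E = 0.9746 − (-0.8615) = 1.8361.
E = 1.8361 / √2 = 1.8361 / 1.41421 = 1.2983 ≈ 1.30.

1.30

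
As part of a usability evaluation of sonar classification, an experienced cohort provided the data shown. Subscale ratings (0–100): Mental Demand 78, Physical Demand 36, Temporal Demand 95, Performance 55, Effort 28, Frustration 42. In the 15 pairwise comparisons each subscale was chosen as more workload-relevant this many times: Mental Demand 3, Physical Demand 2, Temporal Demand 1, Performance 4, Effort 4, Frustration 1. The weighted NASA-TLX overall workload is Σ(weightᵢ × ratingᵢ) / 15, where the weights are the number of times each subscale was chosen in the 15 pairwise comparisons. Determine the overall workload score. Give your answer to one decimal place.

The tallies are the weights (they sum to 15).
Weighted sum = 3·78 + 2·36 + 1·95 + 4·55 + 4·28 + 1·42
            = 234 + 72 + 95 + 220 + 112 + 42 = 775.
Overall workload = 775 / 15 = 51.6667 ≈ 51.7.

51.7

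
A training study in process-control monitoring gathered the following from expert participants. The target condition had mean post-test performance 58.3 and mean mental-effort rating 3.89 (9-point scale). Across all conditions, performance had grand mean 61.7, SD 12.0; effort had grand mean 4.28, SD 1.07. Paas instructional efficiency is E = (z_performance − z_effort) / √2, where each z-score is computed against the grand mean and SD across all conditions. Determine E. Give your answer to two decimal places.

z_performance = (58.3 − 61.7) / 12.0 = -3.4000 / 12.0 = -0.2833.
z_effort = (3.89 − 4.28) / 1.07 = -0.3900 / 1.07 = -0.3645.
z_P − z_E = -0.2833 − (-0.3645) = 0.0812.
E = 0.0812 / √2 = 0.0812 / 1.41421 = 0.0574 ≈ 0.06.

0.06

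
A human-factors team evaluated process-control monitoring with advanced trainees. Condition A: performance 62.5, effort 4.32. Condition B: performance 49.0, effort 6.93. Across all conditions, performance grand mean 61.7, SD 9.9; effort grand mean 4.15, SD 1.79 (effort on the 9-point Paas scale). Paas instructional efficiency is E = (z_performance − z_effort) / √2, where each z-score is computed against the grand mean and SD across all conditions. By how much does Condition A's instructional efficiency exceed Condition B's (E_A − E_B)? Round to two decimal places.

Condition A: z_P = (62.5 − 61.7)/9.9 = 0.0808; z_E = (4.32 − 4.15)/1.79 = 0.0950; E_A = (0.0808 − 0.0950)/√2 = -0.0100.
Condition B: z_P = (49.0 − 61.7)/9.9 = -1.2828; z_E = (6.93 − 4.15)/1.79 = 1.5531; E_B = (-1.2828 − 1.5531)/√2 = -2.0053.
E_A − E_B = -0.0100 − (-2.0053) = 1.9953 ≈ 2.00.

2.00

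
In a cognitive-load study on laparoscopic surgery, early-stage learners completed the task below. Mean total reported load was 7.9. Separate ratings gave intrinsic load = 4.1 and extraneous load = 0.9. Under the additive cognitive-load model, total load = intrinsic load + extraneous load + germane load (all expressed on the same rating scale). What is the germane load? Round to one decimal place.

germane load = total − intrinsic − extraneous
             = 7.9 − 4.1 − 0.9 = 2.9.

2.9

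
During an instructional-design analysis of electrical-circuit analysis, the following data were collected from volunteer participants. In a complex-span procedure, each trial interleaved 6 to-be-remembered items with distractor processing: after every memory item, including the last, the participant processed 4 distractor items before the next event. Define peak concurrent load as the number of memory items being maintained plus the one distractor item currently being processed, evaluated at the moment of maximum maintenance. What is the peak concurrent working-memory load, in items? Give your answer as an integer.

Maintenance is greatest during the distractor(s) after memory item 6: all 6 memory items are being held.
One distractor item is concurrently being processed.
Peak concurrent load = 6 + 1 = 7 items.

7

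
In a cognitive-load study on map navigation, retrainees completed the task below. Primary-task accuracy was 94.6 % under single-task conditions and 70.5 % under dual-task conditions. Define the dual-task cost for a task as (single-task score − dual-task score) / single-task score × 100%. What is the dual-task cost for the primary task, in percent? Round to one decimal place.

Cost = (94.6 − 70.5) / 94.6 × 100%
     = 24.1000 / 94.6 × 100% = 25.4757%.
≈ 25.5%.

25.5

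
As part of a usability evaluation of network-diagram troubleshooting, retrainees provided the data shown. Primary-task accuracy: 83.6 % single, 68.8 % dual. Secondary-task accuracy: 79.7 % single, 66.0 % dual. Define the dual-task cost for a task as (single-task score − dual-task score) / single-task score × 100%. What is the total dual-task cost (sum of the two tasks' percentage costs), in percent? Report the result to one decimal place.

34.9

Primary cost = (83.6 − 68.8) / 83.6 × 100% = 17.7033%.
Secondary cost = (79.7 − 66.0) / 79.7 × 100% = 17.1895%.
Total = 17.7033% + 17.1895% = 34.8928% ≈ 34.9%.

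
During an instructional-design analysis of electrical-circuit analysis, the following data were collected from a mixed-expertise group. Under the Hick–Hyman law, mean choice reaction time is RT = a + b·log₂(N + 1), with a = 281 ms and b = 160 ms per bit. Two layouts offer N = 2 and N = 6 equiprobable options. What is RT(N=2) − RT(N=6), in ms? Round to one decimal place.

-195.6

RT(2) = 281 + 160·log₂(3) = 281 + 160·1.5850 = 534.6000 ms.
RT(6) = 281 + 160·log₂(7) = 281 + 160·2.8074 = 730.1840 ms.
Difference = 534.6000 − 730.1840 = -195.5840 ≈ -195.6 ms.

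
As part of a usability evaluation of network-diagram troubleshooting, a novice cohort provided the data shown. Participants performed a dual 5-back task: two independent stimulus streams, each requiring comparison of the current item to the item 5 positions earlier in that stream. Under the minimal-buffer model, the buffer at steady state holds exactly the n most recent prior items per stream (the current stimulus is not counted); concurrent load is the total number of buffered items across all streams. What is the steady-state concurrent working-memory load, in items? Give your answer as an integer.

10

Each stream's buffer holds its 5 most recent prior items.
Two independent streams: 2 × 5 = 10 buffered items at steady state.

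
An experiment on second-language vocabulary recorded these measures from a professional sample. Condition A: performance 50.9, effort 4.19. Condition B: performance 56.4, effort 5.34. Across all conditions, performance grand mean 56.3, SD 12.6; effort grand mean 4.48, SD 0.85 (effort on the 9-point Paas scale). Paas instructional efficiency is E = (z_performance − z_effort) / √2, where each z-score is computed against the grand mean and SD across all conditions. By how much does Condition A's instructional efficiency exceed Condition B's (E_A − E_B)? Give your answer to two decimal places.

Condition A: z_P = (50.9 − 56.3)/12.6 = -0.4286; z_E = (4.19 − 4.48)/0.85 = -0.3412; E_A = (-0.4286 − (-0.3412))/√2 = -0.0618.
Condition B: z_P = (56.4 − 56.3)/12.6 = 0.0079; z_E = (5.34 − 4.48)/0.85 = 1.0118; E_B = (0.0079 − 1.0118)/√2 = -0.7099.
E_A − E_B = -0.0618 − (-0.7099) = 0.6481 ≈ 0.65.

0.65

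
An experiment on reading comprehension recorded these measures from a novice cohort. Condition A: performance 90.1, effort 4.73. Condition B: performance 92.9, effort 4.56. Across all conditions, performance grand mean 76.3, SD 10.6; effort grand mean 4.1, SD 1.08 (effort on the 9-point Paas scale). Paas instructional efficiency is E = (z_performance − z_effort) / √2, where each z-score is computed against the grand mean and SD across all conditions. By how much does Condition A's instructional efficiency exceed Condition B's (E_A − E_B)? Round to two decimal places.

Condition A: z_P = (90.1 − 76.3)/10.6 = 1.3019; z_E = (4.73 − 4.1)/1.08 = 0.5833; E_A = (1.3019 − 0.5833)/√2 = 0.5081.
Condition B: z_P = (92.9 − 76.3)/10.6 = 1.5660; z_E = (4.56 − 4.1)/1.08 = 0.4259; E_B = (1.5660 − 0.4259)/√2 = 0.8062.
E_A − E_B = 0.5081 − 0.8062 = -0.2981 ≈ -0.30.

-0.30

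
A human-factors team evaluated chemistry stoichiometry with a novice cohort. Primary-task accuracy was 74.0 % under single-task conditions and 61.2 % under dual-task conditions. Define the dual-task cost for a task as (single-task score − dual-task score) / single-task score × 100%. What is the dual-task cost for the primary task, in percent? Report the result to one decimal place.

17.3

Cost = (74.0 − 61.2) / 74.0 × 100%
     = 12.8000 / 74.0 × 100% = 17.2973%.
≈ 17.3%.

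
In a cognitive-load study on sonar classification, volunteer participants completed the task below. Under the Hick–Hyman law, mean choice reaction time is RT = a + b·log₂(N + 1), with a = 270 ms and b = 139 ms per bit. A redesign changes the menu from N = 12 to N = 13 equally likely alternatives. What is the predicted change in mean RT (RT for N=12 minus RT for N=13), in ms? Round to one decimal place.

RT(12) = 270 + 139·log₂(13) = 270 + 139·3.7004 = 784.3556 ms.
RT(13) = 270 + 139·log₂(14) = 270 + 139·3.8074 = 799.2286 ms.
Difference = 784.3556 − 799.2286 = -14.8730 ≈ -14.9 ms.

-14.9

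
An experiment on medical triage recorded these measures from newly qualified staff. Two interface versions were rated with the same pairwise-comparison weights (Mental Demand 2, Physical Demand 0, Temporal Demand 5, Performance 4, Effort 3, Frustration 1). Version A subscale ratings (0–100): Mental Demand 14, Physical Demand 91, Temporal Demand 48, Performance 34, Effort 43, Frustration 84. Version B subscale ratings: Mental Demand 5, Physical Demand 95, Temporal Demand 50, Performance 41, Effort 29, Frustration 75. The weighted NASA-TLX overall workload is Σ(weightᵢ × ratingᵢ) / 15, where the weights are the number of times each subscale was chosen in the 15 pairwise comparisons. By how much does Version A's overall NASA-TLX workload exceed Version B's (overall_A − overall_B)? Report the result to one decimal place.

Version A weighted sum = 2·14 + 0·91 + 5·48 + 4·34 + 3·43 + 1·84 = 28 + 0 + 240 + 136 + 129 + 84 = 617; overall_A = 617/15 = 41.1333.
Version B weighted sum = 2·5 + 0·95 + 5·50 + 4·41 + 3·29 + 1·75 = 10 + 0 + 250 + 164 + 87 + 75 = 586; overall_B = 586/15 = 39.0667.
Difference = 41.1333 − 39.0667 = 2.0666 ≈ 2.1.

2.1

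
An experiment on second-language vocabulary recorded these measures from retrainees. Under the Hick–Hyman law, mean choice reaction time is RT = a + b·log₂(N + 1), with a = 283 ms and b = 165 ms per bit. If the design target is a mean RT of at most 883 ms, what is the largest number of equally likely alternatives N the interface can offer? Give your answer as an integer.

11

Set 283 + 165·log₂(N + 1) ≤ 883.
log₂(N + 1) ≤ (883 − 283) / 165 = 3.6364.
N + 1 ≤ 2^3.6364 = 12.4356.
N ≤ 11.4356, so the largest integer N is 11.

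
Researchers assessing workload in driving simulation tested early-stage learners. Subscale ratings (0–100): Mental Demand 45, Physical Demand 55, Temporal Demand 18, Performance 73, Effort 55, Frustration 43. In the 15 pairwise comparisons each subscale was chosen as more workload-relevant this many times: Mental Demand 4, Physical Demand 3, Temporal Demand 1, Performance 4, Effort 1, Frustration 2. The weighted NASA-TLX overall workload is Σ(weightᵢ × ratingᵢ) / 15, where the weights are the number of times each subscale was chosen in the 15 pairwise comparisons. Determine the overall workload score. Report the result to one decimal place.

53.1

The tallies are the weights (they sum to 15).
Weighted sum = 4·45 + 3·55 + 1·18 + 4·73 + 1·55 + 2·43
            = 180 + 165 + 18 + 292 + 55 + 86 = 796.
Overall workload = 796 / 15 = 53.0667 ≈ 53.1.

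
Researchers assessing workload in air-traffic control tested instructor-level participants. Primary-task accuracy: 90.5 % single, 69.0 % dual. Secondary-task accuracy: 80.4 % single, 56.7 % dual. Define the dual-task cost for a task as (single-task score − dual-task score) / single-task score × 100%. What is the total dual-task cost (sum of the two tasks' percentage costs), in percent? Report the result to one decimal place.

Primary cost = (90.5 − 69.0) / 90.5 × 100% = 23.7569%.
Secondary cost = (80.4 − 56.7) / 80.4 × 100% = 29.4776%.
Total = 23.7569% + 29.4776% = 53.2345% ≈ 53.2%.

53.2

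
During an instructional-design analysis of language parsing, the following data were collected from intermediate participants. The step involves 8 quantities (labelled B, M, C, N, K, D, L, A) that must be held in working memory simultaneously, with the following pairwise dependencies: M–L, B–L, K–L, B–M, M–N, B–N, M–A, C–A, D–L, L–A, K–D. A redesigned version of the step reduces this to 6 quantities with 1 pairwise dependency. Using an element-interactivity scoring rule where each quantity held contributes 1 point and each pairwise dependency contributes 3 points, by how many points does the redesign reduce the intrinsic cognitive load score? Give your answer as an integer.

Original: 8 × 1 + 11 × 3 = 8 + 33 = 41.
Redesigned: 6 × 1 + 1 × 3 = 6 + 3 = 9.
Reduction = 41 − 9 = 32.

32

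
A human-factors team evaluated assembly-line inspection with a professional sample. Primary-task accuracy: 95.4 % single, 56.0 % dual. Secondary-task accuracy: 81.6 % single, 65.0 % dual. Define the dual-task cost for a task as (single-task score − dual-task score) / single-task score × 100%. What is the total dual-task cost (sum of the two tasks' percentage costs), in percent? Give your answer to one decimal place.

Primary cost = (95.4 − 56.0) / 95.4 × 100% = 41.2998%.
Secondary cost = (81.6 − 65.0) / 81.6 × 100% = 20.3431%.
Total = 41.2998% + 20.3431% = 61.6429% ≈ 61.6%.

61.6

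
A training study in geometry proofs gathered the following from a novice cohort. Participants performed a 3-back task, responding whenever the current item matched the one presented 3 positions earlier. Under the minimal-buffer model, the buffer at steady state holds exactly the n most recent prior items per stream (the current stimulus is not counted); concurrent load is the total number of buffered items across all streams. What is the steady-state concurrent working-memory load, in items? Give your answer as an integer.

3

The buffer holds the 3 most recent prior items.
Steady-state concurrent load = 3 items.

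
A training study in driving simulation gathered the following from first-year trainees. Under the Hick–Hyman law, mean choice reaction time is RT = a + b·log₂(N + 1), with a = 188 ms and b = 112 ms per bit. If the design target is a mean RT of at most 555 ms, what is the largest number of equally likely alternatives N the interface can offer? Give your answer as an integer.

8

Set 188 + 112·log₂(N + 1) ≤ 555.
log₂(N + 1) ≤ (555 − 188) / 112 = 3.2768.
N + 1 ≤ 2^3.2768 = 9.6920.
N ≤ 8.6920, so the largest integer N is 8.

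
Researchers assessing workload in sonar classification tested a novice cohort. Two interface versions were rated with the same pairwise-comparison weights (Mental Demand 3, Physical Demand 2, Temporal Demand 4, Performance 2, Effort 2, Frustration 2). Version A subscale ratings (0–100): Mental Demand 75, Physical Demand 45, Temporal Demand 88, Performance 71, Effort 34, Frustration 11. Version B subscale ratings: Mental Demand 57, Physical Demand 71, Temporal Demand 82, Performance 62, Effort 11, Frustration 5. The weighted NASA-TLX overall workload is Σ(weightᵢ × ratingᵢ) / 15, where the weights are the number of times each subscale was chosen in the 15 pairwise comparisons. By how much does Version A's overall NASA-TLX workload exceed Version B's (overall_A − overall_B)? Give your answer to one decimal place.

6.8

Version A weighted sum = 3·75 + 2·45 + 4·88 + 2·71 + 2·34 + 2·11 = 225 + 90 + 352 + 142 + 68 + 22 = 899; overall_A = 899/15 = 59.9333.
Version B weighted sum = 3·57 + 2·71 + 4·82 + 2·62 + 2·11 + 2·5 = 171 + 142 + 328 + 124 + 22 + 10 = 797; overall_B = 797/15 = 53.1333.
Difference = 59.9333 − 53.1333 = 6.8000 ≈ 6.8.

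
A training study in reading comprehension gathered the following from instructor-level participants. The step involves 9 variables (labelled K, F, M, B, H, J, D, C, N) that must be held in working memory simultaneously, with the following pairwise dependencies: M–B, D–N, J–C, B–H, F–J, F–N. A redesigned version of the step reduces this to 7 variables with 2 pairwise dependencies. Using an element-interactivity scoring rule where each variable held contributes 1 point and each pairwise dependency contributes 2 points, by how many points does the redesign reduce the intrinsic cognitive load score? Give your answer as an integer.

Original: 9 × 1 + 6 × 2 = 9 + 12 = 21.
Redesigned: 7 × 1 + 2 × 2 = 7 + 4 = 11.
Reduction = 21 − 11 = 10.

10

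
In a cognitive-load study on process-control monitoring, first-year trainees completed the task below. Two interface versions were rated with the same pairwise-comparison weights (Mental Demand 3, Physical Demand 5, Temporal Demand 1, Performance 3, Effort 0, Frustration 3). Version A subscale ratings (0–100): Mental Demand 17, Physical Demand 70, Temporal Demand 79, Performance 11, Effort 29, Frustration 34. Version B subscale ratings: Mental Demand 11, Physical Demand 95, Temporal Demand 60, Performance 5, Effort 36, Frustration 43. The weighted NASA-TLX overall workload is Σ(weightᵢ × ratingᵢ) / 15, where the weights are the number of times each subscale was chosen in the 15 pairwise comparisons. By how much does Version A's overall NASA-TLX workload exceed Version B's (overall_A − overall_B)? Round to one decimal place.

-6.5

Version A weighted sum = 3·17 + 5·70 + 1·79 + 3·11 + 0·29 + 3·34 = 51 + 350 + 79 + 33 + 0 + 102 = 615; overall_A = 615/15 = 41.0000.
Version B weighted sum = 3·11 + 5·95 + 1·60 + 3·5 + 0·36 + 3·43 = 33 + 475 + 60 + 15 + 0 + 129 = 712; overall_B = 712/15 = 47.4667.
Difference = 41.0000 − 47.4667 = -6.4667 ≈ -6.5.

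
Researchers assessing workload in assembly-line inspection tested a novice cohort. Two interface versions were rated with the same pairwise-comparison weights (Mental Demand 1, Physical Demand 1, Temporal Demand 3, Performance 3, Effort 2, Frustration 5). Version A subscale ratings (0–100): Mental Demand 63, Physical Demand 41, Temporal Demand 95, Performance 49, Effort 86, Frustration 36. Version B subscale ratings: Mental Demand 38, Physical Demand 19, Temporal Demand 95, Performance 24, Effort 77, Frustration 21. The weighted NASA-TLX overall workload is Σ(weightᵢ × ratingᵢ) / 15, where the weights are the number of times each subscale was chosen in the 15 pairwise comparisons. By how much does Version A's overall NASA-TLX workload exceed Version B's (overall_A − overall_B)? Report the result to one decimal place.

14.3

Version A weighted sum = 1·63 + 1·41 + 3·95 + 3·49 + 2·86 + 5·36 = 63 + 41 + 285 + 147 + 172 + 180 = 888; overall_A = 888/15 = 59.2000.
Version B weighted sum = 1·38 + 1·19 + 3·95 + 3·24 + 2·77 + 5·21 = 38 + 19 + 285 + 72 + 154 + 105 = 673; overall_B = 673/15 = 44.8667.
Difference = 59.2000 − 44.8667 = 14.3333 ≈ 14.3.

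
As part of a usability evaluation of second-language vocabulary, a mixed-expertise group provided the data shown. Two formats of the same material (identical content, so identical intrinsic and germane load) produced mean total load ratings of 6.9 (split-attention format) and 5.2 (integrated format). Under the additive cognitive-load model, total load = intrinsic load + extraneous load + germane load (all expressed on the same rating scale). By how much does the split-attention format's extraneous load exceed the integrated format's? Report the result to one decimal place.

1.7

Intrinsic and germane load are equal across formats, so the difference in total load equals the difference in extraneous load.
Extraneous-load difference = 6.9 − 5.2 = 1.7.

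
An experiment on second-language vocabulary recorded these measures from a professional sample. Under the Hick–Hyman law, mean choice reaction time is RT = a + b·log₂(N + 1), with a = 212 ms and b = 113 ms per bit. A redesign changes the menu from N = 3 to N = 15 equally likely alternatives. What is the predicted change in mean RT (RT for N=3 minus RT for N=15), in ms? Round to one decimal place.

RT(3) = 212 + 113·log₂(4) = 212 + 113·2.0000 = 438.0000 ms.
RT(15) = 212 + 113·log₂(16) = 212 + 113·4.0000 = 664.0000 ms.
Difference = 438.0000 − 664.0000 = -226.0000 ≈ -226.0 ms.

-226.0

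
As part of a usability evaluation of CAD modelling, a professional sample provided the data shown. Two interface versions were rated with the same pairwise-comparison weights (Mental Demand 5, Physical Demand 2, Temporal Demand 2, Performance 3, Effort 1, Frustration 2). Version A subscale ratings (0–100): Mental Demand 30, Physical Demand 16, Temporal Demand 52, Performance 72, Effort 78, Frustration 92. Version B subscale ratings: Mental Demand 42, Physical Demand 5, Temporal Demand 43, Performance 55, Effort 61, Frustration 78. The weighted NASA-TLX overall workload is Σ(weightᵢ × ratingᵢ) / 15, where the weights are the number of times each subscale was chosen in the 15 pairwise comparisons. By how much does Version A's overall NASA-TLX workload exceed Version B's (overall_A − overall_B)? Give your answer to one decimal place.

Version A weighted sum = 5·30 + 2·16 + 2·52 + 3·72 + 1·78 + 2·92 = 150 + 32 + 104 + 216 + 78 + 184 = 764; overall_A = 764/15 = 50.9333.
Version B weighted sum = 5·42 + 2·5 + 2·43 + 3·55 + 1·61 + 2·78 = 210 + 10 + 86 + 165 + 61 + 156 = 688; overall_B = 688/15 = 45.8667.
Difference = 50.9333 − 45.8667 = 5.0666 ≈ 5.1.

5.1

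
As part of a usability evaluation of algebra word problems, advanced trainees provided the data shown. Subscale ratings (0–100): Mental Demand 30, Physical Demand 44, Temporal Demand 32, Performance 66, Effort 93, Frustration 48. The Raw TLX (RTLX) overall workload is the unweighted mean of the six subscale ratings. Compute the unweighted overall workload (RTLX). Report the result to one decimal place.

52.2

Sum of ratings = 30 + 44 + 32 + 66 + 93 + 48 = 313.
RTLX = 313 / 6 = 52.1667 ≈ 52.2.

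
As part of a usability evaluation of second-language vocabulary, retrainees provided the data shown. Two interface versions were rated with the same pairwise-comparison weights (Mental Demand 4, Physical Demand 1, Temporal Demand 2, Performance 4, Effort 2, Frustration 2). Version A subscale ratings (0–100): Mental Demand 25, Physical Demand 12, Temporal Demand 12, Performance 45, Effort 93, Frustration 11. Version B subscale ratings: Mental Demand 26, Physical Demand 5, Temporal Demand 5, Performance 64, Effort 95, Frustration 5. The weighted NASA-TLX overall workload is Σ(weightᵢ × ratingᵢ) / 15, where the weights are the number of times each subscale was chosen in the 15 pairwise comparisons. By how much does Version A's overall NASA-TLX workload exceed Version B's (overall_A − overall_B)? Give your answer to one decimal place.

Version A weighted sum = 4·25 + 1·12 + 2·12 + 4·45 + 2·93 + 2·11 = 100 + 12 + 24 + 180 + 186 + 22 = 524; overall_A = 524/15 = 34.9333.
Version B weighted sum = 4·26 + 1·5 + 2·5 + 4·64 + 2·95 + 2·5 = 104 + 5 + 10 + 256 + 190 + 10 = 575; overall_B = 575/15 = 38.3333.
Difference = 34.9333 − 38.3333 = -3.4000 ≈ -3.4.

-3.4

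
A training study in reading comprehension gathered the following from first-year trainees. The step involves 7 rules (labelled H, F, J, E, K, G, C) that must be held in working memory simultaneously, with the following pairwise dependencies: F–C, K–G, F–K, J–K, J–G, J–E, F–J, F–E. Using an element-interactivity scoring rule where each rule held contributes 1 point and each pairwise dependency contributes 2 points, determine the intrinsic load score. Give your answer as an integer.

Count of rules held simultaneously: 7.
Count of pairwise dependencies listed: 8.
Element contribution: 7 × 1 = 7.
Interaction contribution: 8 × 2 = 16.
Intrinsic load = 7 + 16 = 23.

23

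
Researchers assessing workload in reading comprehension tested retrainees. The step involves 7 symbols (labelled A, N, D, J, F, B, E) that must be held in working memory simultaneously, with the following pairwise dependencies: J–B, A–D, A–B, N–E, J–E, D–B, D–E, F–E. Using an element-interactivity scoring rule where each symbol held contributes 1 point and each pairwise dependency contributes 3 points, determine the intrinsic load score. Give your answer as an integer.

Count of symbols held simultaneously: 7.
Count of pairwise dependencies listed: 8.
Element contribution: 7 × 1 = 7.
Interaction contribution: 8 × 3 = 24.
Intrinsic load = 7 + 24 = 31.

31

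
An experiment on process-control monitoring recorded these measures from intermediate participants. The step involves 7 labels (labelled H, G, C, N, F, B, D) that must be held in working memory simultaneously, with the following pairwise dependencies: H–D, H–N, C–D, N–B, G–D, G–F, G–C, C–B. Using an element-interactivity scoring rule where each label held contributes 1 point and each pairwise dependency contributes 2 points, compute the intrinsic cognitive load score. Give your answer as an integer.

Count of labels held simultaneously: 7.
Count of pairwise dependencies listed: 8.
Element contribution: 7 × 1 = 7.
Interaction contribution: 8 × 2 = 16.
Intrinsic load = 7 + 16 = 23.

23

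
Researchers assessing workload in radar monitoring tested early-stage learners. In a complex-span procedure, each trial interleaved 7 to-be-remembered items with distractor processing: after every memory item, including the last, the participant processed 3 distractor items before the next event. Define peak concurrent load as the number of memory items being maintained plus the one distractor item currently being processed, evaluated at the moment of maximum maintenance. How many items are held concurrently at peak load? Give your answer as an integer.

8

Maintenance is greatest during the distractor(s) after memory item 7: all 7 memory items are being held.
One distractor item is concurrently being processed.
Peak concurrent load = 7 + 1 = 8 items.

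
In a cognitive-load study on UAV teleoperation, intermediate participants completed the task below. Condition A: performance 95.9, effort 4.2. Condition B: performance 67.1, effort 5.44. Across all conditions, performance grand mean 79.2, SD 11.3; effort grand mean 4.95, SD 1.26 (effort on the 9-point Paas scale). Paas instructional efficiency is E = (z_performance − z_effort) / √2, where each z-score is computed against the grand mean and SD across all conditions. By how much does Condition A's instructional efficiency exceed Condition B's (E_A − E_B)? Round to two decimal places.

2.50

Condition A: z_P = (95.9 − 79.2)/11.3 = 1.4779; z_E = (4.2 − 4.95)/1.26 = -0.5952; E_A = (1.4779 − (-0.5952))/√2 = 1.4659.
Condition B: z_P = (67.1 − 79.2)/11.3 = -1.0708; z_E = (5.44 − 4.95)/1.26 = 0.3889; E_B = (-1.0708 − 0.3889)/√2 = -1.0322.
E_A − E_B = 1.4659 − (-1.0322) = 2.4981 ≈ 2.50.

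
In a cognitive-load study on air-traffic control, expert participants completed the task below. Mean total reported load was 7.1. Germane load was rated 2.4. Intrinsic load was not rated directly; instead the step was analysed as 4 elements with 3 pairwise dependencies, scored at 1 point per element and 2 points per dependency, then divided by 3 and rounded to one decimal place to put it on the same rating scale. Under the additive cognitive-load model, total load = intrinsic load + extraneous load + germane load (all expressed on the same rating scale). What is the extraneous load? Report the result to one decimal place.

1.4

Intrinsic (element-interactivity): (4 × 1 + 3 × 2) / 3 = 10 / 3 = 3.3333 → 3.3.
extraneous load = total − intrinsic − germane
             = 7.1 − 3.3 − 2.4 = 1.4.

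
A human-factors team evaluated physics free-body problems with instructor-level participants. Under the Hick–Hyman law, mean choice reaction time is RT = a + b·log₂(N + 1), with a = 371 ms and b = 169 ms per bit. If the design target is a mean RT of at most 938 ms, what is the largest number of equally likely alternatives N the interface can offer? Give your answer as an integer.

9

Set 371 + 169·log₂(N + 1) ≤ 938.
log₂(N + 1) ≤ (938 − 371) / 169 = 3.3550.
N + 1 ≤ 2^3.3550 = 10.2319.
N ≤ 9.2319, so the largest integer N is 9.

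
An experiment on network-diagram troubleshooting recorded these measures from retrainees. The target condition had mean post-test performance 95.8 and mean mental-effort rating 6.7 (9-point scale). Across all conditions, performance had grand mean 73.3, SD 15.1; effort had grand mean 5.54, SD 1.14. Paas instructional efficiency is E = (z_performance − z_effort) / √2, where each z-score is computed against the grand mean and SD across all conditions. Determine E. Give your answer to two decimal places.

z_performance = (95.8 − 73.3) / 15.1 = 22.5000 / 15.1 = 1.4901.
z_effort = (6.7 − 5.54) / 1.14 = 1.1600 / 1.14 = 1.0175.
z_P − z_E = 1.4901 − 1.0175 = 0.4726.
E = 0.4726 / √2 = 0.4726 / 1.41421 = 0.3342 ≈ 0.33.

0.33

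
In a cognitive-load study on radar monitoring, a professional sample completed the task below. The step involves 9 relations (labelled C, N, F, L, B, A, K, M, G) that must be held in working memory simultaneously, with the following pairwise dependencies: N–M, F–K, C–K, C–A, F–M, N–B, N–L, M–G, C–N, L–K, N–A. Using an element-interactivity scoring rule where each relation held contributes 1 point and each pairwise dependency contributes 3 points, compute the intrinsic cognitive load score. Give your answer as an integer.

Count of relations held simultaneously: 9.
Count of pairwise dependencies listed: 11.
Element contribution: 9 × 1 = 9.
Interaction contribution: 11 × 3 = 33.
Intrinsic load = 9 + 33 = 42.

42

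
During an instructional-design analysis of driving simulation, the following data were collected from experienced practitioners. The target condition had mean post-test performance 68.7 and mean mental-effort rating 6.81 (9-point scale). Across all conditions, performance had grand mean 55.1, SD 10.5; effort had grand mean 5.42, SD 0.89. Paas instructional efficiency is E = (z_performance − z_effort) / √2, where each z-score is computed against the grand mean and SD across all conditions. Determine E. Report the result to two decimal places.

-0.19

z_performance = (68.7 − 55.1) / 10.5 = 13.6000 / 10.5 = 1.2952.
z_effort = (6.81 − 5.42) / 0.89 = 1.3900 / 0.89 = 1.5618.
z_P − z_E = 1.2952 − 1.5618 = -0.2666.
E = -0.2666 / √2 = -0.2666 / 1.41421 = -0.1885 ≈ -0.19.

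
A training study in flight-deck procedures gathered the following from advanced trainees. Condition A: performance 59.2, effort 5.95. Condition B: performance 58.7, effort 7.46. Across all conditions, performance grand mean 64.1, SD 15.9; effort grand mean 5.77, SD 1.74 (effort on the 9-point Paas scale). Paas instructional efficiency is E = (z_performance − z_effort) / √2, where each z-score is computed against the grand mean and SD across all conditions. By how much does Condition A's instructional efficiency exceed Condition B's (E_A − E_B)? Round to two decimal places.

0.64

Condition A: z_P = (59.2 − 64.1)/15.9 = -0.3082; z_E = (5.95 − 5.77)/1.74 = 0.1034; E_A = (-0.3082 − 0.1034)/√2 = -0.2910.
Condition B: z_P = (58.7 − 64.1)/15.9 = -0.3396; z_E = (7.46 − 5.77)/1.74 = 0.9713; E_B = (-0.3396 − 0.9713)/√2 = -0.9269.
E_A − E_B = -0.2910 − (-0.9269) = 0.6359 ≈ 0.64.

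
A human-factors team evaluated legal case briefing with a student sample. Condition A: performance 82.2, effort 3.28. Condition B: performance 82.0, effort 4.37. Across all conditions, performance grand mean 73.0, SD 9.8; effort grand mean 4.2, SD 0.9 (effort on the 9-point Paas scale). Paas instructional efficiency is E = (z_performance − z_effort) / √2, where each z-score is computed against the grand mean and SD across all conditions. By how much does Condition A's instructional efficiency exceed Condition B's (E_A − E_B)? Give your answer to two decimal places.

0.87

Condition A: z_P = (82.2 − 73.0)/9.8 = 0.9388; z_E = (3.28 − 4.2)/0.9 = -1.0222; E_A = (0.9388 − (-1.0222))/√2 = 1.3866.
Condition B: z_P = (82.0 − 73.0)/9.8 = 0.9184; z_E = (4.37 − 4.2)/0.9 = 0.1889; E_B = (0.9184 − 0.1889)/√2 = 0.5158.
E_A − E_B = 1.3866 − 0.5158 = 0.8708 ≈ 0.87.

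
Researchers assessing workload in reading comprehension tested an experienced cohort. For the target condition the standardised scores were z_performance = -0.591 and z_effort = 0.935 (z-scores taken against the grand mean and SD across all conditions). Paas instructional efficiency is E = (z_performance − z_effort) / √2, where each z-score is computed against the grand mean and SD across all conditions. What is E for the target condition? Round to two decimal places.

z_P − z_E = -0.591 − 0.935 = -1.5260.
E = -1.5260 / √2 = -1.5260 / 1.41421 = -1.0790 ≈ -1.08.

-1.08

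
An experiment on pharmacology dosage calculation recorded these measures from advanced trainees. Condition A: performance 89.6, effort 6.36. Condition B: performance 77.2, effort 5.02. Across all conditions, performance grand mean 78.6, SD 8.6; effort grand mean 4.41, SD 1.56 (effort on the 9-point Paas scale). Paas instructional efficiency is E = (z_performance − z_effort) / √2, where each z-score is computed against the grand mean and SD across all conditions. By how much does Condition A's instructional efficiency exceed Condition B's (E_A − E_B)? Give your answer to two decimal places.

0.41

Condition A: z_P = (89.6 − 78.6)/8.6 = 1.2791; z_E = (6.36 − 4.41)/1.56 = 1.2500; E_A = (1.2791 − 1.2500)/√2 = 0.0206.
Condition B: z_P = (77.2 − 78.6)/8.6 = -0.1628; z_E = (5.02 − 4.41)/1.56 = 0.3910; E_B = (-0.1628 − 0.3910)/√2 = -0.3916.
E_A − E_B = 0.0206 − (-0.3916) = 0.4122 ≈ 0.41.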